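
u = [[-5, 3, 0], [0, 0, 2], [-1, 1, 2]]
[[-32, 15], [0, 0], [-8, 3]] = u@ [[4, -3], [-4, 0], [0, 0]]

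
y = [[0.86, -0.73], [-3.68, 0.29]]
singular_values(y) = [3.81, 0.64]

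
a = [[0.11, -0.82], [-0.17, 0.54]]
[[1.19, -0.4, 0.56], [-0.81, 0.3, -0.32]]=a @ [[0.30, -0.40, -0.50], [-1.41, 0.43, -0.75]]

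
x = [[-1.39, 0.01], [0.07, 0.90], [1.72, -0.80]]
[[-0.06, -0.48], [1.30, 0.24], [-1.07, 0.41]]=x@[[0.05, 0.35], [1.44, 0.24]]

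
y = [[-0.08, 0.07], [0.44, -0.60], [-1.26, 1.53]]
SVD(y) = [[-0.05, -0.42],[0.35, -0.86],[-0.94, -0.30]] @ diag([2.119327095517306, 0.043042562727841904]) @ [[0.63, -0.78], [0.78, 0.63]]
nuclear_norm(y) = 2.16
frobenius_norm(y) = 2.12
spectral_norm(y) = 2.12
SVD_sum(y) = [[-0.07, 0.08], [0.47, -0.58], [-1.25, 1.54]] + [[-0.01,-0.01], [-0.03,-0.02], [-0.01,-0.01]]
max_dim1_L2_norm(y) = 1.98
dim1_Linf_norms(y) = [0.08, 0.6, 1.53]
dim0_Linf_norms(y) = [1.26, 1.53]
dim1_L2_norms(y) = [0.11, 0.74, 1.98]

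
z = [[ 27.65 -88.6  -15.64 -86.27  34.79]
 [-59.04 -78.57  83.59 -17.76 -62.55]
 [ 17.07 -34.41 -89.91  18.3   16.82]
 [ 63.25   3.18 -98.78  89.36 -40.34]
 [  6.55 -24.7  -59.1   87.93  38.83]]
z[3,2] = -98.78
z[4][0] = 6.55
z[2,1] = -34.41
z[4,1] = -24.7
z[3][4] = -40.34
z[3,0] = 63.25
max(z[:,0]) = 63.25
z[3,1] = 3.18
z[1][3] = -17.76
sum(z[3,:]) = 16.67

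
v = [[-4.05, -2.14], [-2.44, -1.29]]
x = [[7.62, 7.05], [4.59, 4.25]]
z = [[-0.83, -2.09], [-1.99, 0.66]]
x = v @ z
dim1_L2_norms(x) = [10.38, 6.26]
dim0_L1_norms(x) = [12.21, 11.3]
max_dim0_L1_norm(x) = 12.21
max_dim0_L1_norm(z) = 2.82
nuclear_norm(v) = 5.35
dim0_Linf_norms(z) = [1.99, 2.09]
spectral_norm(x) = 12.12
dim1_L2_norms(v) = [4.58, 2.76]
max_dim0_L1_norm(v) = 6.49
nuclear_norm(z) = 4.34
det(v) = 0.00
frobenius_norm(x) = 12.12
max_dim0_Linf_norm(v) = 4.05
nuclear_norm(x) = 12.12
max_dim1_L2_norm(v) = 4.58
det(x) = 0.03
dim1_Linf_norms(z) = [2.09, 1.99]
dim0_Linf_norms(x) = [7.62, 7.05]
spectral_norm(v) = 5.35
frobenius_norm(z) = 3.07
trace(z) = -0.17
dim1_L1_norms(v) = [6.19, 3.73]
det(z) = -4.71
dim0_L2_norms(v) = [4.73, 2.5]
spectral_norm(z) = 2.27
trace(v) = -5.34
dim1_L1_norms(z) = [2.92, 2.65]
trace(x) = 11.87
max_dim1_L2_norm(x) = 10.38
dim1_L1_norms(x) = [14.67, 8.84]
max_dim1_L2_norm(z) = 2.25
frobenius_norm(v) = 5.35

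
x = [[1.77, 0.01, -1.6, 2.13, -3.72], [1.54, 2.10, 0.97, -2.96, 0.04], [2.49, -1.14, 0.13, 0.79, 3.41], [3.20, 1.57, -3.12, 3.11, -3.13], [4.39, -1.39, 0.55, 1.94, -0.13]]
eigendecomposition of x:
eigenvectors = [[(-0.4-0.07j), -0.40+0.07j, 0.01+0.26j, 0.01-0.26j, (0.17+0j)], [0.11-0.18j, 0.11+0.18j, (0.66+0j), (0.66-0j), (-0.25+0j)], [-0.02+0.45j, (-0.02-0.45j), 0.30-0.22j, (0.3+0.22j), -0.81+0.00j], [-0.60+0.00j, -0.60-0.00j, (0.45-0.31j), 0.45+0.31j, -0.45+0.00j], [(-0.25+0.41j), -0.25-0.41j, (0.25-0j), (0.25+0j), 0.22+0.00j]]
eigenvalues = [(3.54+5.31j), (3.54-5.31j), (0.56+1.66j), (0.56-1.66j), (-1.23+0j)]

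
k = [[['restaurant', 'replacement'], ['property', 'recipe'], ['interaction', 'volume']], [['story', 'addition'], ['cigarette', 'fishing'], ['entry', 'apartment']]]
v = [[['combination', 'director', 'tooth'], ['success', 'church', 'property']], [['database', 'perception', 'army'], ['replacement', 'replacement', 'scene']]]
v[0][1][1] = 'church'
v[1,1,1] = 'replacement'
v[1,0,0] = 'database'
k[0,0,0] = 'restaurant'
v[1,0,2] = 'army'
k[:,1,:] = [['property', 'recipe'], ['cigarette', 'fishing']]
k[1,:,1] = ['addition', 'fishing', 'apartment']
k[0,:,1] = ['replacement', 'recipe', 'volume']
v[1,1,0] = 'replacement'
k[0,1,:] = ['property', 'recipe']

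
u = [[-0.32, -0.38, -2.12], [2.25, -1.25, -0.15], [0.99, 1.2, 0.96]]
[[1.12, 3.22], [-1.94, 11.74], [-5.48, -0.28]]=u@ [[-2.42,3.94], [-2.85,-2.09], [0.35,-1.74]]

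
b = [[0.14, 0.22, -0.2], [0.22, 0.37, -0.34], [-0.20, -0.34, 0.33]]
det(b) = 0.000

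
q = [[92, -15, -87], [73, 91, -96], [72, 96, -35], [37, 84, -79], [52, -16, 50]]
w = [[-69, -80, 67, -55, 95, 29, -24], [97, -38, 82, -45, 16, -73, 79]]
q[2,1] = 96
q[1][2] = -96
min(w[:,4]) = 16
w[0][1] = -80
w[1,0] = 97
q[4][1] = -16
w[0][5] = 29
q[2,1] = 96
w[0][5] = 29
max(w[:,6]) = 79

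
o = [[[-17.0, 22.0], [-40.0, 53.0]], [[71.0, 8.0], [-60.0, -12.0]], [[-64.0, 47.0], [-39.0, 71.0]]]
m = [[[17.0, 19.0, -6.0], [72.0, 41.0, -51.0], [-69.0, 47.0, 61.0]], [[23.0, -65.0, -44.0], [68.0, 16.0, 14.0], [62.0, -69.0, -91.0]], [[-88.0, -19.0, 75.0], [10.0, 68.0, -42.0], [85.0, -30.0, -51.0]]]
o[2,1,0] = -39.0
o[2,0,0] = -64.0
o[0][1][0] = -40.0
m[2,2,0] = 85.0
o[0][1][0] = -40.0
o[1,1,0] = -60.0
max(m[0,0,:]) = 19.0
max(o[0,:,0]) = -17.0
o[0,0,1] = 22.0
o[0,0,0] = -17.0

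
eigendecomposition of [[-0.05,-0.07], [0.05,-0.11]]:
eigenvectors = [[0.76+0.00j, 0.76-0.00j], [0.33-0.56j, 0.33+0.56j]]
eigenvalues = [(-0.08+0.05j), (-0.08-0.05j)]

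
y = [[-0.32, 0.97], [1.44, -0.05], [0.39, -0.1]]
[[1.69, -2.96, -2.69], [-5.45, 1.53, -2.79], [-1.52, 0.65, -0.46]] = y @ [[-3.77,  0.97,  -2.06], [0.5,  -2.73,  -3.45]]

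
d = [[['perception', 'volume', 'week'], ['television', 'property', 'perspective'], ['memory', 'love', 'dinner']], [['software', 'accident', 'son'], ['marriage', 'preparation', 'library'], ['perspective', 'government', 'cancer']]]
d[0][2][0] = 'memory'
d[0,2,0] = 'memory'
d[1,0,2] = 'son'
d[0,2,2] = 'dinner'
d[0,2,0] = 'memory'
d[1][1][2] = 'library'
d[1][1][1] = 'preparation'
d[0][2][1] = 'love'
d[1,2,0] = 'perspective'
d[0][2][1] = 'love'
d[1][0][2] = 'son'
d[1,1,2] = 'library'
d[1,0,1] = 'accident'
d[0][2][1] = 'love'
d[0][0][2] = 'week'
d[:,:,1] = [['volume', 'property', 'love'], ['accident', 'preparation', 'government']]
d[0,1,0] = 'television'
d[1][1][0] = 'marriage'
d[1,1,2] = 'library'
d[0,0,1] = 'volume'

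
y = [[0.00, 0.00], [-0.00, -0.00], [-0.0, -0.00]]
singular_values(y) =[0.0, -0.0]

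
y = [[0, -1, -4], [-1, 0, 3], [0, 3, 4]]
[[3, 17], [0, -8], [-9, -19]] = y@[[0, -4], [-3, -1], [0, -4]]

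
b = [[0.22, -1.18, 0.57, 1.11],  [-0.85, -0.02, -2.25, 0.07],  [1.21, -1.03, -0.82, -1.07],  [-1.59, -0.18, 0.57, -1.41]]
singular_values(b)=[2.58, 2.4, 1.93, 1.36]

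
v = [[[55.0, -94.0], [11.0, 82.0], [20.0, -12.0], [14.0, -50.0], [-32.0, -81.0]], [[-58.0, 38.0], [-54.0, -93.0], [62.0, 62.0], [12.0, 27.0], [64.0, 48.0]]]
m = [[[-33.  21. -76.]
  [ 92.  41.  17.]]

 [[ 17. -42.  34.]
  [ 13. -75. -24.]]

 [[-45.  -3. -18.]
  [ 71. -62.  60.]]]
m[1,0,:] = [17.0, -42.0, 34.0]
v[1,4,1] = 48.0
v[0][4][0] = -32.0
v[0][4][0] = -32.0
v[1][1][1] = -93.0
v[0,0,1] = -94.0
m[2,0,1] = -3.0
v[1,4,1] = 48.0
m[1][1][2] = -24.0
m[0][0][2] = -76.0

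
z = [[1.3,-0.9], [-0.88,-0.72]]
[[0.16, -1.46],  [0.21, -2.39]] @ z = [[1.49, 0.91], [2.38, 1.53]]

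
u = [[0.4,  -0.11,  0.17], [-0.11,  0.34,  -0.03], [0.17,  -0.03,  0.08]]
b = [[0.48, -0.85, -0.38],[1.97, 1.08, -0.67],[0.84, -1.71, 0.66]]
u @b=[[0.12,-0.75,0.03], [0.59,0.51,-0.21], [0.09,-0.31,0.01]]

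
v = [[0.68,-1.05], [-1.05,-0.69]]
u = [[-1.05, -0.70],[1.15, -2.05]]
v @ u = [[-1.92,1.68], [0.31,2.15]]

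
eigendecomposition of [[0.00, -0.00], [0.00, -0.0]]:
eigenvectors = [[1.00, 0.00], [0.00, 1.00]]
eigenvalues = [0.0, -0.0]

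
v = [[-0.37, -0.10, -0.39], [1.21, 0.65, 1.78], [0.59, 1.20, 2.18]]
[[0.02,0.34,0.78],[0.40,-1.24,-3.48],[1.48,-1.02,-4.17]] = v @ [[-0.46, -1.01, -0.60], [1.44, -0.99, -1.11], [0.01, 0.35, -1.14]]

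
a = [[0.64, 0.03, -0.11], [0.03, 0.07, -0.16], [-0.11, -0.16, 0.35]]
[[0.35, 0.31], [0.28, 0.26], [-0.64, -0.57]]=a @ [[0.26,0.23],[0.59,0.53],[-1.47,-1.32]]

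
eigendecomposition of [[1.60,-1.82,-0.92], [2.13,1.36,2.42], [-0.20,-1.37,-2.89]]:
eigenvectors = [[(-0.14-0.58j), (-0.14+0.58j), -0.07+0.00j], [-0.76+0.00j, -0.76-0.00j, -0.56+0.00j], [(0.24-0.08j), 0.24+0.08j, 0.83+0.00j]]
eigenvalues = [(1.01+1.88j), (1.01-1.88j), (-1.95+0j)]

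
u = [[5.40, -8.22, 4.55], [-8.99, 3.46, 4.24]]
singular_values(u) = [13.11, 7.5]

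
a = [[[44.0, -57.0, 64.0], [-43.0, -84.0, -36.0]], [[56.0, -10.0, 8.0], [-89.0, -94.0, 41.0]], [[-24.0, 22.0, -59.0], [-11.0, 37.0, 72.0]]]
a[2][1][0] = -11.0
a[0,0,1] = -57.0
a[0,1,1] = -84.0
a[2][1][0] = -11.0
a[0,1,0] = -43.0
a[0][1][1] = -84.0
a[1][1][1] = -94.0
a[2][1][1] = 37.0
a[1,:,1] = [-10.0, -94.0]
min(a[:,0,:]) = -59.0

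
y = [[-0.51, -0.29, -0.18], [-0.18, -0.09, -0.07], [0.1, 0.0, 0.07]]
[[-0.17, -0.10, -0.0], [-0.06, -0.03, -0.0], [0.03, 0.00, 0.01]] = y @ [[0.31, 0.06, -0.02], [0.06, 0.25, -0.02], [-0.02, -0.02, 0.11]]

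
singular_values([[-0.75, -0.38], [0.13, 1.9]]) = [1.96, 0.7]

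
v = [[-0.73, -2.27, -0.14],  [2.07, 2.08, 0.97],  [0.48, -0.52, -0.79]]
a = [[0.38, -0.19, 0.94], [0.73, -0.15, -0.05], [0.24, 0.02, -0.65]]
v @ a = [[-1.97, 0.48, -0.48], [2.54, -0.69, 1.21], [-0.39, -0.03, 0.99]]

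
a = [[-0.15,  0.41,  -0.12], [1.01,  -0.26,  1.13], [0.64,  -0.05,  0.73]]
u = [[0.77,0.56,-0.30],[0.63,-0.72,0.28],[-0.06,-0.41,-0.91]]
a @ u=[[0.15, -0.33, 0.27], [0.55, 0.29, -1.4], [0.42, 0.1, -0.87]]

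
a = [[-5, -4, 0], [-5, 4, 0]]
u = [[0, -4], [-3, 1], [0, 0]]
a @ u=[[12, 16], [-12, 24]]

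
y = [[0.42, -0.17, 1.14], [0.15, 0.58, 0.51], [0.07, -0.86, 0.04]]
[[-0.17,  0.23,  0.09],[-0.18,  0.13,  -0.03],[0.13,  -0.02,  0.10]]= y @ [[-0.12, -0.13, -0.27],[-0.17, 0.03, -0.13],[-0.13, 0.25, 0.16]]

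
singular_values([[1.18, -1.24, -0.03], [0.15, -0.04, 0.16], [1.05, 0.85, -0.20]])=[1.73, 1.35, 0.17]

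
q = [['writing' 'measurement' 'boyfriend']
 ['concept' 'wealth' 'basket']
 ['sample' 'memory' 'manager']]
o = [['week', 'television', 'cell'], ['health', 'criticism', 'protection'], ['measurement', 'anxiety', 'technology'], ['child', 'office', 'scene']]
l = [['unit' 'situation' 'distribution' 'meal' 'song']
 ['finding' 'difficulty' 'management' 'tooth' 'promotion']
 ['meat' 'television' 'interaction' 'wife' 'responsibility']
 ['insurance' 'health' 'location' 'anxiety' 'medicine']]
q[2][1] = 'memory'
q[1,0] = 'concept'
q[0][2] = 'boyfriend'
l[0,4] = 'song'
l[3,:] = ['insurance', 'health', 'location', 'anxiety', 'medicine']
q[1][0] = 'concept'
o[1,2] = 'protection'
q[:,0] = ['writing', 'concept', 'sample']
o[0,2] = 'cell'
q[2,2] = 'manager'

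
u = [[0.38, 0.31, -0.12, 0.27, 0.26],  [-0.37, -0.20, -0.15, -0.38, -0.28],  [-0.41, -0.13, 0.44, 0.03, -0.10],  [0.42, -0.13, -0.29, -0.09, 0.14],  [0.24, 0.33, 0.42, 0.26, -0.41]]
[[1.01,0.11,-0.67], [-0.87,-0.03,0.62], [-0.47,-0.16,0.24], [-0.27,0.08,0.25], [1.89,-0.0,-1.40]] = u @ [[0.78,0.08,-0.52], [2.15,0.09,-1.52], [-0.17,-0.28,-0.07], [1.62,0.13,-1.11], [-1.57,-0.08,1.11]]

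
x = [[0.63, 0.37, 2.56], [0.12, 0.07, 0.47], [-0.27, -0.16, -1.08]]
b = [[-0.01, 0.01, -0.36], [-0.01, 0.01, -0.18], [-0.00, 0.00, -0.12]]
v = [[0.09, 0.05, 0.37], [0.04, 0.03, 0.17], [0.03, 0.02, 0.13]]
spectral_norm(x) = 2.93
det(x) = -0.00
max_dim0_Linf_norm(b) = 0.36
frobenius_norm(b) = 0.42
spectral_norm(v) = 0.44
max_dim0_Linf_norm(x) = 2.56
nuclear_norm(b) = 0.43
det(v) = 0.00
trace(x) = -0.38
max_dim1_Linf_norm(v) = 0.37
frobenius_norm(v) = 0.44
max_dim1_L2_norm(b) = 0.36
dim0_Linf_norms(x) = [0.63, 0.37, 2.56]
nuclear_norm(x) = 2.94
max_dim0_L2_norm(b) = 0.42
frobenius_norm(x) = 2.93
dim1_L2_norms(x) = [2.66, 0.49, 1.12]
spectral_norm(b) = 0.42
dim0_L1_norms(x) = [1.02, 0.6, 4.11]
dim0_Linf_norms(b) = [0.01, 0.01, 0.36]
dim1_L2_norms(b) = [0.36, 0.18, 0.12]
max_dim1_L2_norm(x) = 2.66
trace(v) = 0.25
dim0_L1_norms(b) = [0.02, 0.02, 0.66]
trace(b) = -0.12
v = b @ x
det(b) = 0.00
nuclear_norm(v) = 0.45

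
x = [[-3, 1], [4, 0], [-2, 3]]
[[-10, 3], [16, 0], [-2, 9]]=x @ [[4, 0], [2, 3]]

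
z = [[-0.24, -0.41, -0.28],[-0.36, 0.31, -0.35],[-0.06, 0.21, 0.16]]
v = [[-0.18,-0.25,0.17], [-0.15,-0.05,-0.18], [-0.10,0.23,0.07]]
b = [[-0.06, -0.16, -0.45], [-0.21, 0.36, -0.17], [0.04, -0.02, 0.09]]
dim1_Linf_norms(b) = [0.45, 0.36, 0.09]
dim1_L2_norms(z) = [0.55, 0.59, 0.27]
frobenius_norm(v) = 0.50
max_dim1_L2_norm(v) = 0.35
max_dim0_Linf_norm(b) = 0.45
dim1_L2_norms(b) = [0.48, 0.45, 0.1]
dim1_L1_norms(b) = [0.67, 0.74, 0.15]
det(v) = -0.02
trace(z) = 0.23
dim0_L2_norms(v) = [0.25, 0.34, 0.26]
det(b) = 0.00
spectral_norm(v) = 0.37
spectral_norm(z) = 0.63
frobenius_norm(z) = 0.85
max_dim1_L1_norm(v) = 0.6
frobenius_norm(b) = 0.67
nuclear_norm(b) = 0.94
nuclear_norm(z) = 1.32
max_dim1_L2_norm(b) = 0.48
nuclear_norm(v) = 0.84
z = b + v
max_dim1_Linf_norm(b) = 0.45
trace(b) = 0.39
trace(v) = -0.16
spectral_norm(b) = 0.51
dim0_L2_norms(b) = [0.22, 0.39, 0.49]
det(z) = -0.05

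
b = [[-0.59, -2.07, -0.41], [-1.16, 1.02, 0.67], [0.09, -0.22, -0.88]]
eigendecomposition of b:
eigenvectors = [[-0.63, 0.91, 0.3],[0.77, 0.41, -0.15],[-0.08, 0.01, 0.94]]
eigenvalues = [1.9, -1.53, -0.82]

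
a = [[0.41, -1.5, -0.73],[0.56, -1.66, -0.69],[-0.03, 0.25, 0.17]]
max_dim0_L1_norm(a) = 3.41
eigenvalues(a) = [-0.98, -0.11, 0.01]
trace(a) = -1.08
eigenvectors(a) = [[-0.69, -0.85, -0.65],  [-0.71, -0.44, -0.47],  [0.14, 0.30, 0.6]]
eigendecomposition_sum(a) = [[0.69, -1.76, -0.61], [0.71, -1.79, -0.63], [-0.14, 0.34, 0.12]] + [[-0.28, 0.25, -0.1],[-0.14, 0.13, -0.05],[0.10, -0.09, 0.04]] + [[-0.01, 0.0, -0.01], [-0.01, 0.0, -0.01], [0.01, -0.0, 0.01]]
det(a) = 0.00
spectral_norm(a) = 2.56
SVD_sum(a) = [[0.46,-1.51,-0.68],[0.51,-1.65,-0.74],[-0.08,0.26,0.12]] + [[-0.05,0.01,-0.05],  [0.05,-0.01,0.06],  [0.05,-0.01,0.05]] + [[-0.0, -0.0, 0.00], [0.00, 0.0, -0.0], [-0.00, -0.00, 0.00]]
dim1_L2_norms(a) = [1.72, 1.88, 0.3]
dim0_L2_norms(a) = [0.69, 2.25, 1.02]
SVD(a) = [[-0.67,0.56,0.49],[-0.73,-0.6,-0.32],[0.12,-0.57,0.82]] @ diag([2.563591534563197, 0.1288043577073093, 0.0028073744885524277]) @ [[-0.27, 0.88, 0.40], [-0.69, 0.11, -0.71], [-0.67, -0.47, 0.58]]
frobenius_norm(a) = 2.57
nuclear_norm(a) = 2.70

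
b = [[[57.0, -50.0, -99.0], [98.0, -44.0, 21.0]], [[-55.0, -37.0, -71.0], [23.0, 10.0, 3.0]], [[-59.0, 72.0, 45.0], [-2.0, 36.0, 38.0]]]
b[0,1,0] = 98.0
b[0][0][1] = -50.0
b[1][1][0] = 23.0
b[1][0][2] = -71.0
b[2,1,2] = 38.0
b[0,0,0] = 57.0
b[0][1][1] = -44.0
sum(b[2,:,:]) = 130.0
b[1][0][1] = -37.0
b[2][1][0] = -2.0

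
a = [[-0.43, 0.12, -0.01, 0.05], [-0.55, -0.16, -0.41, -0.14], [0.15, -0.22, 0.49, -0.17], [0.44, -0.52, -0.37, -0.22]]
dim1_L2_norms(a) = [0.45, 0.72, 0.58, 0.81]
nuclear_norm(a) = 2.21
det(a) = 0.01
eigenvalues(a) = [(-0.5+0.07j), (-0.5-0.07j), (0.06+0j), (0.61+0j)]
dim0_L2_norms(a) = [0.84, 0.6, 0.74, 0.32]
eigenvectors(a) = [[0.42+0.10j,  0.42-0.10j,  -0.05+0.00j,  0.06+0.00j], [0.05+0.19j,  (0.05-0.19j),  -0.54+0.00j,  (0.4+0j)], [-0.20+0.01j,  (-0.2-0.01j),  (0.07+0j),  -0.90+0.00j], [-0.85+0.00j,  -0.85-0.00j,  (0.84+0j),  0.18+0.00j]]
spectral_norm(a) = 0.92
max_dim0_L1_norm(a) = 1.57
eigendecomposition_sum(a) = [[(-0.21+0.46j), (0.06+0.3j), 0.01+0.21j, 0.02+0.21j], [-0.23+0.01j, (-0.11+0.09j), (-0.08+0.05j), -0.08+0.05j], [(0.03-0.23j), -0.07-0.13j, (-0.04-0.09j), -0.04-0.09j], [0.19-0.97j, (-0.25-0.55j), (-0.12-0.39j), -0.14-0.38j]] + [[(-0.21-0.46j),  0.06-0.30j,  0.01-0.21j,  0.02-0.21j], [(-0.23-0.01j),  -0.11-0.09j,  (-0.08-0.05j),  (-0.08-0.05j)], [0.03+0.23j,  (-0.07+0.13j),  (-0.04+0.09j),  -0.04+0.09j], [(0.19+0.97j),  -0.25+0.55j,  -0.12+0.39j,  (-0.14+0.38j)]] + [[(-0+0j),0j,0j,(-0+0j)], [-0.05+0.00j,(0.03+0j),0.00+0.00j,(-0.02+0j)], [0.01-0.00j,-0.00-0.00j,-0.00-0.00j,-0j], [(0.08-0j),(-0.04-0j),-0.01-0.00j,(0.04-0j)]] + [[-0.01-0.00j,(0.01-0j),-0.04-0.00j,(0.01-0j)], [(-0.04-0j),(0.04-0j),-0.25-0.00j,0.04-0.00j], [(0.08+0j),(-0.08+0j),0.56+0.00j,(-0.1+0j)], [-0.02-0.00j,(0.02-0j),-0.11-0.00j,(0.02-0j)]]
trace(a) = -0.32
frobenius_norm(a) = 1.31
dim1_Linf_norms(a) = [0.43, 0.55, 0.49, 0.52]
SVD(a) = [[-0.47, 0.02, -0.22, 0.85], [-0.51, -0.62, -0.45, -0.38], [0.36, 0.35, -0.86, -0.03], [0.62, -0.7, -0.03, 0.36]] @ diag([0.9216055504481196, 0.8127072464859698, 0.4430349503639752, 0.027752002601633]) @ [[0.88, -0.41, 0.18, -0.16], [0.10, 0.48, 0.84, 0.22], [0.45, 0.57, -0.5, 0.47], [-0.11, -0.53, 0.09, 0.84]]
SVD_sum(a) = [[-0.38, 0.18, -0.08, 0.07], [-0.41, 0.19, -0.08, 0.08], [0.3, -0.14, 0.06, -0.06], [0.5, -0.24, 0.1, -0.09]] + [[0.00, 0.01, 0.02, 0.0], [-0.05, -0.24, -0.43, -0.11], [0.03, 0.14, 0.24, 0.06], [-0.06, -0.27, -0.48, -0.13]] + [[-0.04, -0.06, 0.05, -0.05], [-0.09, -0.11, 0.1, -0.09], [-0.17, -0.22, 0.19, -0.18], [-0.01, -0.01, 0.01, -0.01]] + [[-0.00, -0.01, 0.0, 0.02], [0.00, 0.01, -0.00, -0.01], [0.00, 0.00, -0.0, -0.0], [-0.0, -0.01, 0.00, 0.01]]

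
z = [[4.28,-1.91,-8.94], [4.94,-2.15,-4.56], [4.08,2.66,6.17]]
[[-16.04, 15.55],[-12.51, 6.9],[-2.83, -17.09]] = z@[[-1.85,-0.74], [-0.66,-0.86], [1.05,-1.91]]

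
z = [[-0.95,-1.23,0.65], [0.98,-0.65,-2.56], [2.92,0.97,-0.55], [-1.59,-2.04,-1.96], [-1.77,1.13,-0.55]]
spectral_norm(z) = 4.29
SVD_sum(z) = [[-1.12, -0.59, -0.21],  [0.11, 0.06, 0.02],  [2.53, 1.34, 0.48],  [-2.31, -1.22, -0.44],  [-0.97, -0.51, -0.18]] + [[-0.17, 0.16, 0.42], [0.97, -0.96, -2.44], [0.4, -0.4, -1.01], [0.64, -0.63, -1.62], [-0.18, 0.18, 0.45]] + [[0.34, -0.80, 0.45], [-0.10, 0.25, -0.14], [-0.01, 0.03, -0.02], [0.08, -0.18, 0.1], [-0.62, 1.47, -0.82]]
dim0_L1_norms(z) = [8.21, 6.02, 6.27]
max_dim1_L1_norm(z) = 5.59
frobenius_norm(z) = 5.98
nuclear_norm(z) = 9.98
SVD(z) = [[-0.30, -0.13, -0.47], [0.03, 0.77, 0.14], [0.68, 0.32, 0.02], [-0.62, 0.51, -0.11], [-0.26, -0.14, 0.86]] @ diag([4.285272533113779, 3.6231203473940523, 2.0729781149929694]) @ [[0.87, 0.46, 0.17], [0.35, -0.34, -0.87], [-0.35, 0.82, -0.46]]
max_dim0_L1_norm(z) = 8.21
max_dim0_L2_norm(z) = 4.01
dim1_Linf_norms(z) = [1.23, 2.56, 2.92, 2.04, 1.77]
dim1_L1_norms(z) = [2.83, 4.19, 4.44, 5.59, 3.45]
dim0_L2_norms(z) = [4.01, 2.88, 3.38]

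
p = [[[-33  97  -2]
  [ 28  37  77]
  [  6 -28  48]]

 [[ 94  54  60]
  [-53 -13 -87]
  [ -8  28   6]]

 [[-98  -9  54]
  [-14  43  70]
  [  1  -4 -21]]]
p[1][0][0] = 94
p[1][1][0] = -53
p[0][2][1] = -28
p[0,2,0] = 6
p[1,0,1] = 54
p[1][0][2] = 60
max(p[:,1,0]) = 28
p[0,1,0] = 28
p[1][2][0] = -8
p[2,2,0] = 1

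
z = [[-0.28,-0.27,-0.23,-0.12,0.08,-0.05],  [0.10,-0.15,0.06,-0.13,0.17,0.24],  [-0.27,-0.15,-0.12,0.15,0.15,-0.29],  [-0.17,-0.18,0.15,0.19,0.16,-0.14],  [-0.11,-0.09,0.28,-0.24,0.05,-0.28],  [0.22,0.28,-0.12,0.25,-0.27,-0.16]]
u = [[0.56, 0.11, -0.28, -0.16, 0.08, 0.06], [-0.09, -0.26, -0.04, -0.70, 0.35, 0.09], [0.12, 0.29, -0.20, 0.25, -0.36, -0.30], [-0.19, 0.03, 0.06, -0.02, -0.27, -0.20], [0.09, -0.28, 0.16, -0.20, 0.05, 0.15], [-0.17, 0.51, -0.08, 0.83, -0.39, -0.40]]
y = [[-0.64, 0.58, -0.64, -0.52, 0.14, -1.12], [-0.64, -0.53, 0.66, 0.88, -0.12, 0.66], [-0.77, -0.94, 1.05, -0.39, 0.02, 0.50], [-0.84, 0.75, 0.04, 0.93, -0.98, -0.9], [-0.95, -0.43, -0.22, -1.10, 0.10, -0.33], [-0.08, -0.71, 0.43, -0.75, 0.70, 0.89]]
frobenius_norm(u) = 1.78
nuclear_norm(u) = 3.08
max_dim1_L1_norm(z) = 1.3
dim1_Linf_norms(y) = [1.12, 0.88, 1.05, 0.98, 1.1, 0.89]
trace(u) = -0.27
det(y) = -0.39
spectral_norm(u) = 1.55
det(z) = 0.00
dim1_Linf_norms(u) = [0.56, 0.7, 0.36, 0.27, 0.28, 0.83]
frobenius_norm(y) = 4.12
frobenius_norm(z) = 1.14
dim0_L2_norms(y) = [1.74, 1.66, 1.48, 1.96, 1.22, 1.91]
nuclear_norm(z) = 2.35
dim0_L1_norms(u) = [1.22, 1.48, 0.82, 2.16, 1.5, 1.2]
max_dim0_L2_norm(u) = 1.14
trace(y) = 1.80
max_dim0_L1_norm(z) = 1.16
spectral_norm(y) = 2.84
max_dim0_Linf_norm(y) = 1.12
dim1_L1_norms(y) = [3.64, 3.49, 3.67, 4.44, 3.13, 3.56]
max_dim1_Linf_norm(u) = 0.83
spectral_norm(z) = 0.79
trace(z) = -0.47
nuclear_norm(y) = 7.99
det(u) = -0.00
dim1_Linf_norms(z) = [0.28, 0.24, 0.29, 0.19, 0.28, 0.28]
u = z @ y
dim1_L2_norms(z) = [0.48, 0.37, 0.49, 0.41, 0.49, 0.55]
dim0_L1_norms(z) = [1.15, 1.12, 0.96, 1.08, 0.88, 1.16]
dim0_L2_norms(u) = [0.64, 0.71, 0.39, 1.14, 0.7, 0.57]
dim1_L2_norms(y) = [1.64, 1.53, 1.73, 1.98, 1.57, 1.59]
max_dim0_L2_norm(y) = 1.96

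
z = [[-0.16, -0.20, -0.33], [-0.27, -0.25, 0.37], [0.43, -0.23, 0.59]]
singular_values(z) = [0.86, 0.48, 0.27]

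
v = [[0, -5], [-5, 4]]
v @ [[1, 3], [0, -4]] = [[0, 20], [-5, -31]]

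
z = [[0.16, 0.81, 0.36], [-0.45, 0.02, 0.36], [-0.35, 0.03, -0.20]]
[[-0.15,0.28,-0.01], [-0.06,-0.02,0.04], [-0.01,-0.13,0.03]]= z@[[0.06, 0.25, -0.09], [-0.17, 0.19, 0.0], [-0.07, 0.25, 0.01]]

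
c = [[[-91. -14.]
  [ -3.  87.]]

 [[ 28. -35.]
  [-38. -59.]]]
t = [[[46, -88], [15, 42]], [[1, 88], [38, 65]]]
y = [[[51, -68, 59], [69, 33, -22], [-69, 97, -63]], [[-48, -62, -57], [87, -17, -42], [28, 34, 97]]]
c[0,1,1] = 87.0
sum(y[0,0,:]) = 42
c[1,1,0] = -38.0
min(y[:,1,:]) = -42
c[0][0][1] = -14.0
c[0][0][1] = -14.0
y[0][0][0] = 51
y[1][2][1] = 34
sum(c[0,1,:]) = 84.0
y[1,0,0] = -48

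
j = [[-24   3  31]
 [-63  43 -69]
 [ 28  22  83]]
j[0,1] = 3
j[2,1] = 22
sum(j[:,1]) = 68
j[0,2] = 31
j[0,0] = -24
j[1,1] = 43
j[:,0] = [-24, -63, 28]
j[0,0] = -24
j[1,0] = -63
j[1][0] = -63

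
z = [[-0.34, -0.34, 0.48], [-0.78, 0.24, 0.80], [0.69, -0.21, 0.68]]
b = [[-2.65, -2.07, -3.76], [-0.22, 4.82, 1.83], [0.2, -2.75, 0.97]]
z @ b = [[1.07, -2.26, 1.12], [2.17, 0.57, 4.15], [-1.65, -4.31, -2.32]]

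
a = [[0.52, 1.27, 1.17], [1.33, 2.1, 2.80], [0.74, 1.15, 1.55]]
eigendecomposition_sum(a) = [[0.65, 1.09, 1.38],  [1.29, 2.16, 2.73],  [0.71, 1.19, 1.51]] + [[-0.13, 0.19, -0.22], [0.04, -0.06, 0.07], [0.03, -0.04, 0.05]] + [[0.00, -0.01, 0.01], [0.0, -0.00, 0.00], [-0.0, 0.0, -0.00]]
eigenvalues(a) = [4.31, -0.14, -0.0]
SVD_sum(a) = [[0.62, 1.04, 1.31], [1.3, 2.18, 2.75], [0.72, 1.20, 1.52]] + [[-0.10, 0.23, -0.14], [0.03, -0.08, 0.05], [0.02, -0.05, 0.03]] + [[0.0, 0.0, -0.00], [-0.0, -0.00, 0.00], [0.0, 0.0, -0.00]]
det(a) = 0.00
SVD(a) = [[-0.38, 0.92, 0.03],[-0.81, -0.32, -0.49],[-0.45, -0.21, 0.87]] @ diag([4.63103550353279, 0.31177911084537363, 0.001987727160836314]) @ [[-0.35,-0.58,-0.74],  [-0.34,0.81,-0.48],  [0.88,0.08,-0.48]]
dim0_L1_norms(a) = [2.59, 4.52, 5.52]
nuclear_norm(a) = 4.94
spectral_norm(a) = 4.63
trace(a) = 4.17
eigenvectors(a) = [[-0.4, -0.93, -0.88], [-0.80, 0.29, -0.07], [-0.44, 0.21, 0.47]]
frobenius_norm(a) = 4.64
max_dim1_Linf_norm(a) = 2.8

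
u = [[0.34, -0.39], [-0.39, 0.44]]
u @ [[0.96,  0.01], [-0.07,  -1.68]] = [[0.35, 0.66], [-0.41, -0.74]]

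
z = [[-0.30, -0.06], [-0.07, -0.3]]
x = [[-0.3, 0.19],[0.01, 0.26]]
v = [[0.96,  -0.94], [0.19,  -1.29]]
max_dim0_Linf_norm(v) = 1.29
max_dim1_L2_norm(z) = 0.31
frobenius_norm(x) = 0.44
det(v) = -1.06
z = v @ x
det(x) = -0.08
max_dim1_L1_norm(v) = 1.9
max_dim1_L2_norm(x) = 0.36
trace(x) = -0.04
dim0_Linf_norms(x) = [0.3, 0.26]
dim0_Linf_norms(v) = [0.96, 1.29]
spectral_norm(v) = 1.77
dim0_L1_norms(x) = [0.31, 0.45]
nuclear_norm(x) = 0.59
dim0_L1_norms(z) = [0.37, 0.36]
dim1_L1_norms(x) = [0.49, 0.27]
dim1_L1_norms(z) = [0.36, 0.37]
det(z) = 0.09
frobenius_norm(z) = 0.43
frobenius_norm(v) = 1.87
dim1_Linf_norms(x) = [0.3, 0.26]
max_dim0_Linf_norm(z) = 0.3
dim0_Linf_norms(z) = [0.3, 0.3]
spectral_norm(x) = 0.39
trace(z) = -0.60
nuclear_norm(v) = 2.37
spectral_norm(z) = 0.37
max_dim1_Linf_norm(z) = 0.3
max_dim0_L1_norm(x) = 0.45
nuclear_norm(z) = 0.60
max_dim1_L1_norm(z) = 0.37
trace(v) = -0.33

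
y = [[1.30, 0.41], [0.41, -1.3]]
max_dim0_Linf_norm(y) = 1.3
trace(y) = 0.00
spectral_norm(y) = 1.36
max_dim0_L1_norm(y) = 1.71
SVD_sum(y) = [[0.0, 0.41],  [0.00, -1.30]] + [[1.3, 0.00], [0.41, 0.00]]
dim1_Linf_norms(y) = [1.3, 1.3]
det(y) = -1.86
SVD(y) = [[-0.3, -0.95], [0.95, -0.30]] @ diag([1.3631214179228497, 1.3631214179228495]) @ [[-0.0, -1.00], [-1.0, -0.00]]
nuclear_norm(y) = 2.73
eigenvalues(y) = [1.36, -1.36]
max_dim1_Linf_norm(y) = 1.3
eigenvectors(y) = [[0.99, -0.15], [0.15, 0.99]]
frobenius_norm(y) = 1.93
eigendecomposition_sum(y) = [[1.33, 0.20], [0.20, 0.03]] + [[-0.03, 0.20], [0.2, -1.33]]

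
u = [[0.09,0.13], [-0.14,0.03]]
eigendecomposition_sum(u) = [[0.05+0.06j,(0.06-0.03j)], [(-0.07+0.03j),0.02+0.07j]] + [[0.04-0.06j, (0.06+0.03j)], [(-0.07-0.03j), (0.02-0.07j)]]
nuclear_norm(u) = 0.30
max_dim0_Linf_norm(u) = 0.14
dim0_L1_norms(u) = [0.23, 0.16]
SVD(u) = [[-0.79,0.61], [0.61,0.79]] @ diag([0.17814667967843267, 0.11731905437545048]) @ [[-0.88, -0.47], [-0.47, 0.88]]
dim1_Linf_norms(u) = [0.13, 0.14]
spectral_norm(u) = 0.18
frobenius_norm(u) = 0.21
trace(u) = 0.12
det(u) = 0.02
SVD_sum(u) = [[0.12, 0.07], [-0.10, -0.05]] + [[-0.03, 0.06], [-0.04, 0.08]]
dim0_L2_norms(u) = [0.17, 0.13]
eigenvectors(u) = [[-0.15-0.68j, -0.15+0.68j], [0.72+0.00j, 0.72-0.00j]]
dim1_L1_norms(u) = [0.22, 0.17]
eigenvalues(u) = [(0.06+0.13j), (0.06-0.13j)]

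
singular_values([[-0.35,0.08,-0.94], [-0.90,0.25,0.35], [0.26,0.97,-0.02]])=[1.01, 1.0, 1.0]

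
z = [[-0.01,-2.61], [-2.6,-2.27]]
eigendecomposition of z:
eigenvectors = [[0.84, 0.55], [-0.55, 0.84]]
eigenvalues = [1.7, -3.98]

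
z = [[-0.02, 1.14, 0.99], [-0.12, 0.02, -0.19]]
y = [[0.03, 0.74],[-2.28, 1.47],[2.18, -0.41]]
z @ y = [[-0.44, 1.26], [-0.46, 0.02]]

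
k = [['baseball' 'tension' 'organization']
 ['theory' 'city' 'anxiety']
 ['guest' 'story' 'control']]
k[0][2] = 'organization'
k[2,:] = ['guest', 'story', 'control']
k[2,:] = ['guest', 'story', 'control']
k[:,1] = ['tension', 'city', 'story']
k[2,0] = 'guest'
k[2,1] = 'story'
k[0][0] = 'baseball'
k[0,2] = 'organization'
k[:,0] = ['baseball', 'theory', 'guest']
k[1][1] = 'city'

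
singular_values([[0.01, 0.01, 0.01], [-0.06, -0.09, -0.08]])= [0.14, 0.0]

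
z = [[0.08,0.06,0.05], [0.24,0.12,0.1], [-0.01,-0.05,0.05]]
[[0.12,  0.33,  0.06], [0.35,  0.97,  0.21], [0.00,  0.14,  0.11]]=z @ [[1.38, 4.04, 1.02],[-0.03, -1.59, -1.27],[0.26, 1.96, 1.19]]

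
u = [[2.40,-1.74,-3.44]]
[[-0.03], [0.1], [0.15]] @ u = [[-0.07, 0.05, 0.10], [0.24, -0.17, -0.34], [0.36, -0.26, -0.52]]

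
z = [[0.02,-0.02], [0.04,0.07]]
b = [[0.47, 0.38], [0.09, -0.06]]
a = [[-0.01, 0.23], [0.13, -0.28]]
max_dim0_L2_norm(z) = 0.07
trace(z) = 0.09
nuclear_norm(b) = 0.71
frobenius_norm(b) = 0.61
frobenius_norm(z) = 0.09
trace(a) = -0.29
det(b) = -0.06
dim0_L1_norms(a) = [0.14, 0.51]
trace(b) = 0.41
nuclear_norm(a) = 0.45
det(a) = -0.03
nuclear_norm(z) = 0.11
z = a @ b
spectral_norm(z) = 0.08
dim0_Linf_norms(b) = [0.47, 0.38]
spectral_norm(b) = 0.61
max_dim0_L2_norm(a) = 0.36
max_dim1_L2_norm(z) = 0.08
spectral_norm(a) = 0.38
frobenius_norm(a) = 0.39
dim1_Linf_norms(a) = [0.23, 0.28]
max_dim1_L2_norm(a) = 0.31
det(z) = 0.00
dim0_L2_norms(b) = [0.48, 0.38]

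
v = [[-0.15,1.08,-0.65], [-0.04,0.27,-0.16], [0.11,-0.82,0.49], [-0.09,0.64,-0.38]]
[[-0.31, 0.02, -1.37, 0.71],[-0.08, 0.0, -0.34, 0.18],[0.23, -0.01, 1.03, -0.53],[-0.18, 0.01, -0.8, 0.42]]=v@[[0.36, -0.08, 1.57, -1.00],[0.02, 0.03, 0.1, 0.04],[0.43, 0.04, 1.91, -0.8]]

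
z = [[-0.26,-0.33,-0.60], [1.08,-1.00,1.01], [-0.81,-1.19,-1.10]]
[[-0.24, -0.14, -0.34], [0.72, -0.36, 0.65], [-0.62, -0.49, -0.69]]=z @ [[0.53,  0.01,  0.16], [0.01,  0.39,  0.02], [0.16,  0.02,  0.49]]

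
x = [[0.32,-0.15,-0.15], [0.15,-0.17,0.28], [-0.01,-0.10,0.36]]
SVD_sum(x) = [[-0.01, 0.02, -0.04], [0.04, -0.12, 0.31], [0.05, -0.13, 0.34]] + [[0.33, -0.17, -0.11], [0.11, -0.05, -0.03], [-0.06, 0.03, 0.02]] + [[-0.00, -0.00, -0.00], [0.0, 0.00, 0.00], [-0.00, -0.00, -0.00]]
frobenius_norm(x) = 0.65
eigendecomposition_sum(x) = [[-0.01, 0.02, -0.02], [-0.01, 0.02, -0.03], [-0.0, 0.01, -0.01]] + [[0.17,-0.21,0.34],[0.16,-0.2,0.32],[0.07,-0.09,0.14]] + [[0.16, 0.04, -0.47], [0.0, 0.00, -0.01], [-0.08, -0.02, 0.22]]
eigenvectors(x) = [[-0.52, -0.69, -0.9],[-0.82, -0.66, -0.03],[-0.25, -0.30, 0.43]]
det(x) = 0.00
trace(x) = 0.51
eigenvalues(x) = [0.01, 0.11, 0.39]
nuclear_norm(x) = 0.91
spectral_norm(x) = 0.50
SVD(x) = [[0.09,0.94,0.33], [-0.67,0.31,-0.67], [-0.73,-0.16,0.66]] @ diag([0.5019600718768827, 0.40611847634647935, 0.0019670819425079604]) @ [[-0.13, 0.35, -0.93], [0.86, -0.43, -0.28], [-0.50, -0.83, -0.24]]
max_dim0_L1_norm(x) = 0.79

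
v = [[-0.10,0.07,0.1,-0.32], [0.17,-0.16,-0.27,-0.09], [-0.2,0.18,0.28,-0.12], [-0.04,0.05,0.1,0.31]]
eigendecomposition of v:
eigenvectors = [[-0.64+0.00j, (-0.49-0j), -0.49+0.00j, (0.85+0j)], [(-0.27+0j), (0.51-0.13j), 0.51+0.13j, 0.08+0.00j], [-0.17+0.00j, (-0.69+0j), -0.69-0.00j, 0.51+0.00j], [0.70+0.00j, (0.08+0.03j), (0.08-0.03j), -0.07+0.00j]]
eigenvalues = [(0.3+0j), (0.02+0.04j), (0.02-0.04j), (-0.01+0j)]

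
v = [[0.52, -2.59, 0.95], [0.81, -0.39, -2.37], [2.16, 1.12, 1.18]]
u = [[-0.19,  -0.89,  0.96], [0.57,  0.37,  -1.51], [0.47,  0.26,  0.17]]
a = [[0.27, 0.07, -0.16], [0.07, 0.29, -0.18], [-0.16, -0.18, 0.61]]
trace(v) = 1.31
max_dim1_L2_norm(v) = 2.81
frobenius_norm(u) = 2.19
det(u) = 0.61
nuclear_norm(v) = 8.00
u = v @ a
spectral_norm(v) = 2.90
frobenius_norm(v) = 4.65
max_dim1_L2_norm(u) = 1.66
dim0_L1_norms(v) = [3.49, 4.1, 4.5]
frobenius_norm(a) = 0.81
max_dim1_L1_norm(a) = 0.95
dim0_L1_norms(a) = [0.5, 0.54, 0.95]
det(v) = 18.54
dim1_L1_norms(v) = [4.06, 3.57, 4.46]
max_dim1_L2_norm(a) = 0.66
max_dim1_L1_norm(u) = 2.45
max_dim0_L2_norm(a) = 0.66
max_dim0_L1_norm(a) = 0.95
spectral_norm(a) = 0.75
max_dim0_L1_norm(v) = 4.5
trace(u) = 0.35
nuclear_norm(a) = 1.17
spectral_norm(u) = 2.05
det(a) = 0.03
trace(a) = 1.17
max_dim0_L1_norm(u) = 2.64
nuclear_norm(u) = 3.14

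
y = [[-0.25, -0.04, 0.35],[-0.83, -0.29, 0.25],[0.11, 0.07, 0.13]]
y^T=[[-0.25,-0.83,0.11], [-0.04,-0.29,0.07], [0.35,0.25,0.13]]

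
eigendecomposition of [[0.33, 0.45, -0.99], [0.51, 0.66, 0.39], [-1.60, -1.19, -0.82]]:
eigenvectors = [[0.52,-0.74,-0.69],[-0.28,-0.18,0.67],[0.81,0.65,0.28]]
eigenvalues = [-1.44, 1.32, 0.3]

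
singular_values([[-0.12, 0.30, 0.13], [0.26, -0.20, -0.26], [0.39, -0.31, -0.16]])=[0.73, 0.15, 0.12]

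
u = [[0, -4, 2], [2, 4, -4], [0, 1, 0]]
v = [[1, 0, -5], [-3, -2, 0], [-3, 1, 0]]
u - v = [[-1, -4, 7], [5, 6, -4], [3, 0, 0]]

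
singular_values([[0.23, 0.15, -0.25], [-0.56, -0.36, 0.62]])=[0.98, 0.0]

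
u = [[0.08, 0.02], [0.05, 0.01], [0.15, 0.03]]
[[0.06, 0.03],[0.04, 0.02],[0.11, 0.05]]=u @ [[0.72, 0.30], [0.16, 0.07]]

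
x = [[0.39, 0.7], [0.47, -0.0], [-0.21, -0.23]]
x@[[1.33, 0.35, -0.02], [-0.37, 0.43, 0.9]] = [[0.26, 0.44, 0.62],  [0.63, 0.16, -0.01],  [-0.19, -0.17, -0.2]]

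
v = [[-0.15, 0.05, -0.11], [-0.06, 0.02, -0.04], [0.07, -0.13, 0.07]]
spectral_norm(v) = 0.25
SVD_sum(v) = [[-0.13, 0.09, -0.10], [-0.05, 0.04, -0.04], [0.1, -0.07, 0.08]] + [[-0.02, -0.04, -0.01], [-0.01, -0.02, -0.00], [-0.03, -0.06, -0.01]] + [[0.0,-0.0,-0.0], [-0.00,0.00,0.0], [-0.00,0.0,0.00]]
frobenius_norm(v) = 0.26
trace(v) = -0.06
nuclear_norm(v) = 0.34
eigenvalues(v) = [-0.12, 0.05, 0.01]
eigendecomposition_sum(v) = [[-0.12, -0.03, -0.07],[-0.05, -0.01, -0.03],[0.01, 0.00, 0.01]] + [[-0.04, 0.1, -0.04], [-0.01, 0.03, -0.01], [0.08, -0.17, 0.07]] + [[0.01, -0.03, 0.0], [-0.00, 0.0, -0.0], [-0.02, 0.04, -0.0]]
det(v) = -0.00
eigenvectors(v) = [[-0.92,0.51,-0.54], [-0.37,0.13,0.09], [0.09,-0.85,0.83]]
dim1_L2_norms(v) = [0.19, 0.07, 0.16]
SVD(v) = [[-0.75, -0.56, 0.36],[-0.29, -0.21, -0.93],[0.6, -0.8, -0.0]] @ diag([0.2497502380965468, 0.08375833224710826, 0.0030594688920172284]) @ [[0.69, -0.48, 0.54], [0.48, 0.86, 0.16], [0.55, -0.15, -0.82]]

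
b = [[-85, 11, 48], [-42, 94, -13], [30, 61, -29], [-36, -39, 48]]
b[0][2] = 48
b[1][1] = 94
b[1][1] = 94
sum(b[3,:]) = -27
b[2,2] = -29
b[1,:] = [-42, 94, -13]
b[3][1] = -39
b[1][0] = -42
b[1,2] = -13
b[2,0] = 30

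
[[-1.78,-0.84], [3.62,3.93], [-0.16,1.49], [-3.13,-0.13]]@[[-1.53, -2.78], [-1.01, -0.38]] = [[3.57,5.27], [-9.51,-11.56], [-1.26,-0.12], [4.92,8.75]]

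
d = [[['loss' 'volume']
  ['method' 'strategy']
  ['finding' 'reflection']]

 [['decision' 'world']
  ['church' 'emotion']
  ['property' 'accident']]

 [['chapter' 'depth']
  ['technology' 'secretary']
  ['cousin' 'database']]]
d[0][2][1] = 'reflection'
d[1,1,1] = 'emotion'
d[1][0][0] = 'decision'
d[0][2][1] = 'reflection'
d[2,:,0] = ['chapter', 'technology', 'cousin']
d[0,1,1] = 'strategy'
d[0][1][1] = 'strategy'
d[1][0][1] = 'world'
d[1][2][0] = 'property'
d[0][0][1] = 'volume'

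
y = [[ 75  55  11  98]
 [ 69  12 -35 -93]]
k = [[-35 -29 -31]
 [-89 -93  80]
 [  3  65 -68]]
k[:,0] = [-35, -89, 3]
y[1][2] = -35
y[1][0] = 69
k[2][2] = -68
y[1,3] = -93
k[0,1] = -29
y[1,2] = -35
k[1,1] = -93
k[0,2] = -31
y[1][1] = 12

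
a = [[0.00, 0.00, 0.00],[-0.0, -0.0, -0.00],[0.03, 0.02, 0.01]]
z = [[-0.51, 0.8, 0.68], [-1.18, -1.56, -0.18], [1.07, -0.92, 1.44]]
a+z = [[-0.51, 0.80, 0.68],[-1.18, -1.56, -0.18],[1.1, -0.90, 1.45]]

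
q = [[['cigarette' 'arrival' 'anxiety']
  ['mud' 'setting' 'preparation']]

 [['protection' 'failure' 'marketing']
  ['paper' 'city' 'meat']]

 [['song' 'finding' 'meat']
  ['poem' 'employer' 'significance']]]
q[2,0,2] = 'meat'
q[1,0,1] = 'failure'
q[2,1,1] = 'employer'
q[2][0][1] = 'finding'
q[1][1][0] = 'paper'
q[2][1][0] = 'poem'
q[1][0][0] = 'protection'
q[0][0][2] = 'anxiety'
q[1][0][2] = 'marketing'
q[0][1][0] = 'mud'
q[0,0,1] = 'arrival'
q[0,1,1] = 'setting'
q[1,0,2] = 'marketing'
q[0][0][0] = 'cigarette'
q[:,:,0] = [['cigarette', 'mud'], ['protection', 'paper'], ['song', 'poem']]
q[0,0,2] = 'anxiety'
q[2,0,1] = 'finding'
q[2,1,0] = 'poem'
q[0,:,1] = ['arrival', 'setting']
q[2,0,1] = 'finding'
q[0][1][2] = 'preparation'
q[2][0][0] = 'song'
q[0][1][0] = 'mud'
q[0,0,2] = 'anxiety'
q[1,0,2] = 'marketing'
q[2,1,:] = ['poem', 'employer', 'significance']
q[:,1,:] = [['mud', 'setting', 'preparation'], ['paper', 'city', 'meat'], ['poem', 'employer', 'significance']]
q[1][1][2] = 'meat'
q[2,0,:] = ['song', 'finding', 'meat']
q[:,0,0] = ['cigarette', 'protection', 'song']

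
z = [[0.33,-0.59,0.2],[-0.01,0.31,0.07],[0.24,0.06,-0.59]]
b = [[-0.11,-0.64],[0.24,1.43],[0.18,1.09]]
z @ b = [[-0.14, -0.84],[0.09, 0.53],[-0.12, -0.71]]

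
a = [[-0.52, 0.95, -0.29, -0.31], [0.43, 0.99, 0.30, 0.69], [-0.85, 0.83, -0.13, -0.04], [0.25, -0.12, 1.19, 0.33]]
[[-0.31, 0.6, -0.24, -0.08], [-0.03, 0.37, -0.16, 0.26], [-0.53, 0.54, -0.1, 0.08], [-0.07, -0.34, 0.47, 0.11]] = a @ [[0.53, -0.12, -0.15, -0.13], [-0.12, 0.50, -0.21, -0.01], [-0.15, -0.21, 0.41, -0.01], [-0.13, -0.01, -0.01, 0.47]]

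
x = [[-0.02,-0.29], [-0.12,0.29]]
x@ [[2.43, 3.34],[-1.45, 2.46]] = [[0.37,-0.78], [-0.71,0.31]]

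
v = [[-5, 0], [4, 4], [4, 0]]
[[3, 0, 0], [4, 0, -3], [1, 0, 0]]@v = [[-15, 0], [-32, 0], [-5, 0]]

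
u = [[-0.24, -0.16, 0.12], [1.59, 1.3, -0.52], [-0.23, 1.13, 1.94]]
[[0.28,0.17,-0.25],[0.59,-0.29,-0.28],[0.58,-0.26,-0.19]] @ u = [[0.26,-0.11,-0.54], [-0.54,-0.79,-0.32], [-0.51,-0.65,-0.16]]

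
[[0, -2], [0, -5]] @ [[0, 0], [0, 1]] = [[0, -2], [0, -5]]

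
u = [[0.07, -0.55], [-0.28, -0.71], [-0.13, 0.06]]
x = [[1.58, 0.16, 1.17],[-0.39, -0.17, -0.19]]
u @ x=[[0.33,0.1,0.19], [-0.17,0.08,-0.19], [-0.23,-0.03,-0.16]]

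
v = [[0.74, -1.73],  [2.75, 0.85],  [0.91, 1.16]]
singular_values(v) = [3.14, 2.03]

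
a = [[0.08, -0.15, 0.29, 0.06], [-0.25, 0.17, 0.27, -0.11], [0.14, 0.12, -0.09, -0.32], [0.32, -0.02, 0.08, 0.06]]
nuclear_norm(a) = 1.38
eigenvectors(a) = [[(0.55+0j), -0.20+0.00j, 0.30-0.00j, 0.30+0.00j], [0.48+0.00j, 0.90+0.00j, 0.65+0.00j, (0.65-0j)], [(-0.64+0j), 0.33+0.00j, 0.35+0.29j, (0.35-0.29j)], [-0.24+0.00j, -0.19+0.00j, (0.3-0.43j), 0.30+0.43j]]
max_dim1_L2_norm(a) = 0.42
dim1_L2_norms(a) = [0.34, 0.42, 0.38, 0.34]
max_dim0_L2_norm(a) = 0.44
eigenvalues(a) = [(-0.42+0j), (0.35+0j), (0.15+0.2j), (0.15-0.2j)]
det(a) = -0.01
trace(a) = 0.22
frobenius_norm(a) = 0.74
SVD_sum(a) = [[0.0,-0.00,-0.0,0.00], [-0.33,0.11,0.16,-0.06], [0.06,-0.02,-0.03,0.01], [0.22,-0.07,-0.1,0.04]] + [[0.02, -0.12, 0.21, 0.18], [0.0, -0.01, 0.02, 0.02], [-0.02, 0.12, -0.20, -0.17], [0.01, -0.05, 0.09, 0.07]] + [[0.07, 0.03, 0.08, -0.08],[0.07, 0.03, 0.09, -0.09],[0.11, 0.05, 0.14, -0.14],[0.08, 0.04, 0.1, -0.10]] + [[-0.01,  -0.06,  -0.0,  -0.04], [0.01,  0.04,  0.0,  0.02], [-0.01,  -0.03,  -0.0,  -0.02], [0.02,  0.07,  0.0,  0.04]]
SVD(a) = [[-0.01, -0.69, -0.41, -0.6], [0.83, -0.07, -0.43, 0.36], [-0.15, 0.66, -0.67, -0.31], [-0.54, -0.28, -0.46, 0.64]] @ diag([0.4709901436928829, 0.4384833280479845, 0.34855923023731883, 0.12127290952430024]) @ [[-0.85, 0.29, 0.40, -0.16],[-0.08, 0.40, -0.69, -0.60],[-0.48, -0.24, -0.6, 0.6],[0.19, 0.84, 0.02, 0.51]]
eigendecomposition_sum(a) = [[(-0.14+0j), -0.06+0.00j, 0.15+0.00j, (0.1-0j)],[(-0.12+0j), (-0.06+0j), 0.13+0.00j, (0.09-0j)],[(0.17-0j), 0.07-0.00j, -0.18-0.00j, (-0.12+0j)],[0.06-0.00j, (0.03-0j), (-0.07-0j), (-0.05+0j)]] + [[0.09+0.00j, -0.06+0.00j, 0.02+0.00j, (0.02+0j)], [-0.41+0.00j, 0.28+0.00j, (-0.11-0j), (-0.07+0j)], [-0.15+0.00j, (0.1+0j), (-0.04-0j), -0.03+0.00j], [(0.09+0j), -0.06+0.00j, (0.02+0j), 0.02+0.00j]] + [[(0.07+0.01j),-0.01+0.01j,0.06+0.00j,-0.03+0.05j], [(0.14+0.03j),(-0.03+0.03j),0.12+0.01j,(-0.07+0.11j)], [(0.06+0.08j),(-0.03+0j),0.06+0.06j,-0.09+0.03j], [0.09-0.08j,0.01+0.03j,(0.06-0.08j),0.05+0.10j]] + [[0.07-0.01j, (-0.01-0.01j), (0.06-0j), -0.03-0.05j], [(0.14-0.03j), -0.03-0.03j, 0.12-0.01j, -0.07-0.11j], [0.06-0.08j, -0.03-0.00j, 0.06-0.06j, (-0.09-0.03j)], [(0.09+0.08j), (0.01-0.03j), 0.06+0.08j, (0.05-0.1j)]]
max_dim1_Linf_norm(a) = 0.32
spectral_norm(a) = 0.47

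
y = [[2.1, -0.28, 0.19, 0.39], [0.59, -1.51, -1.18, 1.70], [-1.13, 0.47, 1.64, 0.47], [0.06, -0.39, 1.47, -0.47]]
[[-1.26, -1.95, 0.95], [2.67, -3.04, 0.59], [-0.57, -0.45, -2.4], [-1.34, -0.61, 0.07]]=y @ [[-0.73, -0.54, 0.57], [-0.66, 0.87, -0.88], [-0.85, -0.55, -0.53], [0.65, -1.21, -1.00]]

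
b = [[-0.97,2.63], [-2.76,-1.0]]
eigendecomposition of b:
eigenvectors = [[(-0-0.7j),-0.00+0.70j],[(0.72+0j),(0.72-0j)]]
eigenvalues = [(-0.99+2.69j), (-0.99-2.69j)]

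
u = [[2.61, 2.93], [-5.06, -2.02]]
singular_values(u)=[6.55, 1.46]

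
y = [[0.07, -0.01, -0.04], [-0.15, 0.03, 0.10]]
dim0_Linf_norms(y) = [0.15, 0.03, 0.1]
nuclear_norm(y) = 0.21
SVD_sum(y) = [[0.07, -0.01, -0.04], [-0.15, 0.03, 0.10]] + [[0.0,0.0,0.0], [0.00,0.0,0.0]]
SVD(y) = [[-0.41, 0.91], [0.91, 0.41]] @ diag([0.19991240412062664, 0.005918672039509742]) @ [[-0.83, 0.16, 0.54], [0.53, 0.51, 0.67]]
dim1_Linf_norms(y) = [0.07, 0.15]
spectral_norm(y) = 0.20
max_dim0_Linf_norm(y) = 0.15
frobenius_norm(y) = 0.20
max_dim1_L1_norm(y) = 0.28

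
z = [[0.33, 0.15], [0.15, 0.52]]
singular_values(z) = [0.6, 0.25]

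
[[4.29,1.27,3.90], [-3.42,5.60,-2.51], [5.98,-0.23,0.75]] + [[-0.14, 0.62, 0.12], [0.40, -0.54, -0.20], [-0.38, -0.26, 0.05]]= [[4.15,  1.89,  4.02], [-3.02,  5.06,  -2.71], [5.6,  -0.49,  0.8]]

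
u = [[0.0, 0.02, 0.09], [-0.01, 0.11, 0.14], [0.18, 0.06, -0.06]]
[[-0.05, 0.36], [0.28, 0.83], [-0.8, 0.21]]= u@[[-6.12, 1.08], [3.65, 3.46], [-1.34, 3.28]]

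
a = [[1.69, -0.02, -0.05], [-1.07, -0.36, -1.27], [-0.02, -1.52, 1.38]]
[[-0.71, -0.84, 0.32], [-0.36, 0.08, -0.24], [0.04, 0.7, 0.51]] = a @[[-0.4, -0.49, 0.19], [0.43, -0.11, -0.25], [0.5, 0.38, 0.10]]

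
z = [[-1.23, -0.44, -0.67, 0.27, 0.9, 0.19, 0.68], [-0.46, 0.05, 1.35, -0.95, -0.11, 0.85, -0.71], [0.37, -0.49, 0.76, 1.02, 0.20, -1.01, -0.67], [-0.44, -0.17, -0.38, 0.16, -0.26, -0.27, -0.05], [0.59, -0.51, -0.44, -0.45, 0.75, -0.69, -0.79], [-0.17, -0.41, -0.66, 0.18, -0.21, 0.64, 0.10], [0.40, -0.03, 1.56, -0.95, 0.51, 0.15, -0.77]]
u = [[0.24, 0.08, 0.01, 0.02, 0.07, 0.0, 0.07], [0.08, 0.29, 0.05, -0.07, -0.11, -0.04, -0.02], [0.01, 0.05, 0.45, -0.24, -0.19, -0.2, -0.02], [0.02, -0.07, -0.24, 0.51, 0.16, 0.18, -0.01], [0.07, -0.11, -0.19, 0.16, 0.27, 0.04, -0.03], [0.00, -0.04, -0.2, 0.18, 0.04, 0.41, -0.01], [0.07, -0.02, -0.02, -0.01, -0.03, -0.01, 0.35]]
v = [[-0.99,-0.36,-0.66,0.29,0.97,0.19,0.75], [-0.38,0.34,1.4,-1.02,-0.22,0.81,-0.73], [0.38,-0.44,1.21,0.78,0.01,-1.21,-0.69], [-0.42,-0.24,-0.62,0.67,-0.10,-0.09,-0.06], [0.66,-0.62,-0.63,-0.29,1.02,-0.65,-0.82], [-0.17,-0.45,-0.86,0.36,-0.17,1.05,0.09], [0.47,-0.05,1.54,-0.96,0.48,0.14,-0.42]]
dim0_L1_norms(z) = [3.66, 2.1, 5.82, 3.98, 2.94, 3.8, 3.77]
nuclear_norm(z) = 9.85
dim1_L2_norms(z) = [1.88, 2.04, 1.87, 0.73, 1.63, 1.06, 2.09]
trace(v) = 2.88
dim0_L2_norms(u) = [0.27, 0.33, 0.58, 0.62, 0.39, 0.49, 0.36]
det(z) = 0.89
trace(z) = 0.36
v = u + z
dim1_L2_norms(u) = [0.27, 0.33, 0.58, 0.62, 0.39, 0.49, 0.36]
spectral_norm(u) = 0.98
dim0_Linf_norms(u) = [0.24, 0.29, 0.45, 0.51, 0.27, 0.41, 0.35]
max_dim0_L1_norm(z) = 5.82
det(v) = 0.08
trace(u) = 2.52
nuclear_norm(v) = 10.46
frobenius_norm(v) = 4.77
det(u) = 0.00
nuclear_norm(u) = 2.52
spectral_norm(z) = 3.04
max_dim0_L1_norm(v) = 6.92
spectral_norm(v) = 3.26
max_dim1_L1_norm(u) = 1.19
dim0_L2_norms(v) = [1.46, 1.04, 2.78, 1.82, 1.52, 1.93, 1.56]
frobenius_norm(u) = 1.20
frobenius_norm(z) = 4.46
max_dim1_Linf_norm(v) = 1.54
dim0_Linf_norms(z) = [1.23, 0.51, 1.56, 1.02, 0.9, 1.01, 0.79]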